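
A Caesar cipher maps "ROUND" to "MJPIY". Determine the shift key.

Step 1: Compare first letters: R (position 17) -> M (position 12).
Step 2: Shift = (12 - 17) mod 26 = 21.
The shift value is 21.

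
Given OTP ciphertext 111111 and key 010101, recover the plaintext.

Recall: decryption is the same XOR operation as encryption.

Step 1: XOR ciphertext with key:
  Ciphertext: 111111
  Key:        010101
  XOR:        101010
Step 2: Plaintext = 101010 = 42 in decimal.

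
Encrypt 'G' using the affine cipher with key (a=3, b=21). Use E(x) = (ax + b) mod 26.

Step 1: Convert 'G' to number: x = 6.
Step 2: E(6) = (3 * 6 + 21) mod 26 = 39 mod 26 = 13.
Step 3: Convert 13 back to letter: N.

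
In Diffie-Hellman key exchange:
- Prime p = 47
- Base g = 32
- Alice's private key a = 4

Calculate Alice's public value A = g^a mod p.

Step 1: A = g^a mod p = 32^4 mod 47.
  32^1 mod 47 = 32
  32^2 mod 47 = (32 * 32) mod 47 = 37
  32^3 mod 47 = (37 * 32) mod 47 = 9
  32^4 mod 47 = (9 * 32) mod 47 = 6
Result: A = 6.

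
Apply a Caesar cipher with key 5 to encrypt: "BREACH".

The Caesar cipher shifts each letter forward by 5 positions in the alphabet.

Step 1: For each letter, shift forward by 5 positions (mod 26).
  B (position 1) -> position (1+5) mod 26 = 6 -> G
  R (position 17) -> position (17+5) mod 26 = 22 -> W
  E (position 4) -> position (4+5) mod 26 = 9 -> J
  A (position 0) -> position (0+5) mod 26 = 5 -> F
  C (position 2) -> position (2+5) mod 26 = 7 -> H
  H (position 7) -> position (7+5) mod 26 = 12 -> M
Result: GWJFHM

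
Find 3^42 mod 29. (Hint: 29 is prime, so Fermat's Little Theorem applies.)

Step 1: Since 29 is prime, by Fermat's Little Theorem: 3^28 = 1 (mod 29).
Step 2: Reduce exponent: 42 mod 28 = 14.
Step 3: So 3^42 = 3^14 (mod 29).
Step 4: 3^14 mod 29 = 28.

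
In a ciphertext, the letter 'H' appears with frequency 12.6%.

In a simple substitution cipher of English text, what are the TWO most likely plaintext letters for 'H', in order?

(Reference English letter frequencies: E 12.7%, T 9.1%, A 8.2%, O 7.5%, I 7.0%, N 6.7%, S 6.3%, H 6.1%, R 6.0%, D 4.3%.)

Step 1: Observed frequency of 'H' is 12.6%.
Step 2: Compute distances to each reference frequency and sort:
  E (12.7%): difference = 0.1% <-- BEST
  T (9.1%): difference = 3.5% <-- RUNNER-UP
  A (8.2%): difference = 4.4%
  O (7.5%): difference = 5.1%
  I (7.0%): difference = 5.6%
Step 3: Most likely is 'E' (12.7%, diff 0.1%); second most likely is 'T' (9.1%, diff 3.5%).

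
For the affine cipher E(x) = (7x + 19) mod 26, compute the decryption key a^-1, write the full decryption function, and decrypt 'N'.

Step 1: Find a^-1, the modular inverse of 7 mod 26.
Step 2: We need 7 * a^-1 = 1 (mod 26).
Step 3: 7 * 15 = 105 = 4 * 26 + 1, so a^-1 = 15.
Step 4: D(y) = 15(y - 19) mod 26.
Step 5: Apply to 'N' (y = 13): D(13) = 15 * (13 - 19) mod 26 = 15 * -6 mod 26 = 14 -> 'O'.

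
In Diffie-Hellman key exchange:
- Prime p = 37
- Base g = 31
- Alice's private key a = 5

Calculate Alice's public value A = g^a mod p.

Step 1: A = g^a mod p = 31^5 mod 37.
  31^1 mod 37 = 31
  31^2 mod 37 = (31 * 31) mod 37 = 36
  31^3 mod 37 = (36 * 31) mod 37 = 6
  31^4 mod 37 = (6 * 31) mod 37 = 1
  31^5 mod 37 = (1 * 31) mod 37 = 31
Result: A = 31.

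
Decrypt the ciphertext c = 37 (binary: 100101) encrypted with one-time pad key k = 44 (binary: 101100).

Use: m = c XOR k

Step 1: XOR ciphertext with key:
  Ciphertext: 100101
  Key:        101100
  XOR:        001001
Step 2: Plaintext = 001001 = 9 in decimal.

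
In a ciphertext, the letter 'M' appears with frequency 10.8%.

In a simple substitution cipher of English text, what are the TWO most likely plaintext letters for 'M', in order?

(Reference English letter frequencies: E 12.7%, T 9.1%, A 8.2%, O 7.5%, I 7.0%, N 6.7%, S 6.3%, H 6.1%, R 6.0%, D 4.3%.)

Step 1: Observed frequency of 'M' is 10.8%.
Step 2: Compute distances to each reference frequency and sort:
  T (9.1%): difference = 1.7% <-- BEST
  E (12.7%): difference = 1.9% <-- RUNNER-UP
  A (8.2%): difference = 2.6%
  O (7.5%): difference = 3.3%
  I (7.0%): difference = 3.8%
Step 3: Most likely is 'T' (9.1%, diff 1.7%); second most likely is 'E' (12.7%, diff 1.9%).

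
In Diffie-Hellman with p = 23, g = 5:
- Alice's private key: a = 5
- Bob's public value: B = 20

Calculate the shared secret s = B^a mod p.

Step 1: s = B^a mod p = 20^5 mod 23.
  20^1 mod 23 = 20
  20^2 mod 23 = (20 * 20) mod 23 = 9
  20^3 mod 23 = (9 * 20) mod 23 = 19
  20^4 mod 23 = (19 * 20) mod 23 = 12
  20^5 mod 23 = (12 * 20) mod 23 = 10
Result: shared secret = 10.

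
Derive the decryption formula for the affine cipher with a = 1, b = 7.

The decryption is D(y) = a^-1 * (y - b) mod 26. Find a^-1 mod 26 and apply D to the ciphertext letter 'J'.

Step 1: Find a^-1, the modular inverse of 1 mod 26.
Step 2: We need 1 * a^-1 = 1 (mod 26).
Step 3: 1 * 1 = 1 = 0 * 26 + 1, so a^-1 = 1.
Step 4: D(y) = 1(y - 7) mod 26.
Step 5: Apply to 'J' (y = 9): D(9) = 1 * (9 - 7) mod 26 = 1 * 2 mod 26 = 2 -> 'C'.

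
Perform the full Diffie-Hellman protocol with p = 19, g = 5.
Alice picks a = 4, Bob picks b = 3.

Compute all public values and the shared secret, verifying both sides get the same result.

Step 1: A = g^a mod p = 5^4 mod 19 = 17.
Step 2: B = g^b mod p = 5^3 mod 19 = 11.
Step 3: Alice computes s = B^a mod p = 11^4 mod 19 = 11.
Step 4: Bob computes s = A^b mod p = 17^3 mod 19 = 11.
Both sides agree: shared secret = 11.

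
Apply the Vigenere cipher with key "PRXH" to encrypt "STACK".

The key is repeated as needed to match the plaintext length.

Step 1: Repeat key to match plaintext length:
  Plaintext: STACK
  Key:       PRXHP
Step 2: Encrypt each letter:
  S(18) + P(15) = (18+15) mod 26 = 7 = H
  T(19) + R(17) = (19+17) mod 26 = 10 = K
  A(0) + X(23) = (0+23) mod 26 = 23 = X
  C(2) + H(7) = (2+7) mod 26 = 9 = J
  K(10) + P(15) = (10+15) mod 26 = 25 = Z
Ciphertext: HKXJZ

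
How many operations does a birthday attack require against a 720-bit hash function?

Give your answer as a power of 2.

Step 1: The birthday paradox gives collision probability ~50% after sqrt(2^n) = 2^(n/2) hashes.
Step 2: For 720-bit output: 2^(720/2) = 2^360.
Step 3: Approximately 2^360 hash computations needed.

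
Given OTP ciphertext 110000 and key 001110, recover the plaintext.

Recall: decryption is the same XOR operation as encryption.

Step 1: XOR ciphertext with key:
  Ciphertext: 110000
  Key:        001110
  XOR:        111110
Step 2: Plaintext = 111110 = 62 in decimal.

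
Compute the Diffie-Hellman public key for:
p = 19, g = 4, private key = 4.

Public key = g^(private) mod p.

Step 1: A = g^a mod p = 4^4 mod 19.
  4^1 mod 19 = 4
  4^2 mod 19 = (4 * 4) mod 19 = 16
  4^3 mod 19 = (16 * 4) mod 19 = 7
  4^4 mod 19 = (7 * 4) mod 19 = 9
Result: A = 9.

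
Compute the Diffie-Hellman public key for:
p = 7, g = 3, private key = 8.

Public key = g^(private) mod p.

Step 1: A = g^a mod p = 3^8 mod 7.
  3^1 mod 7 = 3
  3^2 mod 7 = (3 * 3) mod 7 = 2
  3^3 mod 7 = (2 * 3) mod 7 = 6
  3^4 mod 7 = (6 * 3) mod 7 = 4
  3^5 mod 7 = (4 * 3) mod 7 = 5
  3^6 mod 7 = (5 * 3) mod 7 = 1
  3^7 mod 7 = (1 * 3) mod 7 = 3
  3^8 mod 7 = (3 * 3) mod 7 = 2
Result: A = 2.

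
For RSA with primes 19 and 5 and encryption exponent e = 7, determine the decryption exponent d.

Step 1: n = 19 * 5 = 95.
Step 2: phi(n) = 18 * 4 = 72.
Step 3: Find d such that 7 * d = 1 (mod 72).
Step 4: d = 7^(-1) mod 72 = 31.
Verification: 7 * 31 = 217 = 3 * 72 + 1.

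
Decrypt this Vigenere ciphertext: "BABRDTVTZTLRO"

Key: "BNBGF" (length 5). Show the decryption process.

Step 1: Key 'BNBGF' has length 5. Extended key: BNBGFBNBGFBNB
Step 2: Decrypt each position:
  B(1) - B(1) = 0 = A
  A(0) - N(13) = 13 = N
  B(1) - B(1) = 0 = A
  R(17) - G(6) = 11 = L
  D(3) - F(5) = 24 = Y
  T(19) - B(1) = 18 = S
  V(21) - N(13) = 8 = I
  T(19) - B(1) = 18 = S
  Z(25) - G(6) = 19 = T
  T(19) - F(5) = 14 = O
  L(11) - B(1) = 10 = K
  R(17) - N(13) = 4 = E
  O(14) - B(1) = 13 = N
Plaintext: ANALYSISTOKEN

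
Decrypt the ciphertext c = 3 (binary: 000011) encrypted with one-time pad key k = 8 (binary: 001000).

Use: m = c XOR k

Step 1: XOR ciphertext with key:
  Ciphertext: 000011
  Key:        001000
  XOR:        001011
Step 2: Plaintext = 001011 = 11 in decimal.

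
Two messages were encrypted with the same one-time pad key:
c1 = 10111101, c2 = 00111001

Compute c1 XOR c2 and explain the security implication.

Step 1: c1 XOR c2 = (m1 XOR k) XOR (m2 XOR k).
Step 2: By XOR associativity/commutativity: = m1 XOR m2 XOR k XOR k = m1 XOR m2.
Step 3: 10111101 XOR 00111001 = 10000100 = 132.
Step 4: The key cancels out! An attacker learns m1 XOR m2 = 132, revealing the relationship between plaintexts.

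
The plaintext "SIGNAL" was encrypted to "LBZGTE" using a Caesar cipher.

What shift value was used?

Step 1: Compare first letters: S (position 18) -> L (position 11).
Step 2: Shift = (11 - 18) mod 26 = 19.
The shift value is 19.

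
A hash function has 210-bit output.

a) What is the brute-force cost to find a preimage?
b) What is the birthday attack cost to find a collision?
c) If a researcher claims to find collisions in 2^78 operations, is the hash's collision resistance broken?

Step 1: Preimage resistance requires brute-force of 2^210 operations.
Step 2: Collision resistance (birthday bound) = 2^(210/2) = 2^105.
Step 3: The claimed attack costs 2^78 operations.
Step 4: Since 2^78 < 2^105, the claimed attack beats the generic birthday bound, so collision resistance is broken.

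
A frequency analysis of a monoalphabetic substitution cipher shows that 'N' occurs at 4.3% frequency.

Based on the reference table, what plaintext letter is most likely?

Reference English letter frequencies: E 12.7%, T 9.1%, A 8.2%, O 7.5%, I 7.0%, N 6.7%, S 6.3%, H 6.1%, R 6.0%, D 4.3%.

Step 1: The observed frequency is 4.3%.
Step 2: Compare with English frequencies:
  E: 12.7% (difference: 8.4%)
  T: 9.1% (difference: 4.8%)
  A: 8.2% (difference: 3.9%)
  O: 7.5% (difference: 3.2%)
  I: 7.0% (difference: 2.7%)
  N: 6.7% (difference: 2.4%)
  S: 6.3% (difference: 2.0%)
  H: 6.1% (difference: 1.8%)
  R: 6.0% (difference: 1.7%)
  D: 4.3% (difference: 0.0%) <-- closest
Step 3: 'N' most likely represents 'D' (frequency 4.3%).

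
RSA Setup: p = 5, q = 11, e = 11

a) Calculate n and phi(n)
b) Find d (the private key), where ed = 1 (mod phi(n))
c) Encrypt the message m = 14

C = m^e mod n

Step 1: n = 5 * 11 = 55.
Step 2: phi(n) = (5-1)(11-1) = 4 * 10 = 40.
Step 3: Find d = 11^(-1) mod 40 = 11.
  Verify: 11 * 11 = 121 = 1 (mod 40).
Step 4: C = 14^11 mod 55 = 14.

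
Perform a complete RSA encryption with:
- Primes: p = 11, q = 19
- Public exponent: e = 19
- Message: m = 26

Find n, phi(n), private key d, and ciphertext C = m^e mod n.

Step 1: n = 11 * 19 = 209.
Step 2: phi(n) = (11-1)(19-1) = 10 * 18 = 180.
Step 3: Find d = 19^(-1) mod 180 = 19.
  Verify: 19 * 19 = 361 = 1 (mod 180).
Step 4: C = 26^19 mod 209 = 102.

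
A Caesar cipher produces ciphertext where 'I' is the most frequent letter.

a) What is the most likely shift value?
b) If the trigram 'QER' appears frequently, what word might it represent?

Step 1: In English, 'E' is the most frequent letter (12.7%).
Step 2: The most frequent ciphertext letter is 'I' (position 8).
Step 3: Shift = (8 - 4) mod 26 = 4.
Step 4: Decrypt 'QER' by shifting back 4:
  Q -> M
  E -> A
  R -> N
Step 5: 'QER' decrypts to 'MAN'.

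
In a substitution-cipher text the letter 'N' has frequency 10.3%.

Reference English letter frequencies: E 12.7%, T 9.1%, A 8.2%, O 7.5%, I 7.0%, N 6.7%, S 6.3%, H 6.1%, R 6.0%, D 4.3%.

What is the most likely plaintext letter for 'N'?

Step 1: The observed frequency is 10.3%.
Step 2: Compare with English frequencies:
  E: 12.7% (difference: 2.4%)
  T: 9.1% (difference: 1.2%) <-- closest
  A: 8.2% (difference: 2.1%)
  O: 7.5% (difference: 2.8%)
  I: 7.0% (difference: 3.3%)
  N: 6.7% (difference: 3.6%)
  S: 6.3% (difference: 4.0%)
  H: 6.1% (difference: 4.2%)
  R: 6.0% (difference: 4.3%)
  D: 4.3% (difference: 6.0%)
Step 3: 'N' most likely represents 'T' (frequency 9.1%).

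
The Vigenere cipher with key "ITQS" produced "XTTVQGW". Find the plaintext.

Step 1: Extend key: ITQSITQ
Step 2: Decrypt each letter (c - k) mod 26:
  X(23) - I(8) = (23-8) mod 26 = 15 = P
  T(19) - T(19) = (19-19) mod 26 = 0 = A
  T(19) - Q(16) = (19-16) mod 26 = 3 = D
  V(21) - S(18) = (21-18) mod 26 = 3 = D
  Q(16) - I(8) = (16-8) mod 26 = 8 = I
  G(6) - T(19) = (6-19) mod 26 = 13 = N
  W(22) - Q(16) = (22-16) mod 26 = 6 = G
Plaintext: PADDING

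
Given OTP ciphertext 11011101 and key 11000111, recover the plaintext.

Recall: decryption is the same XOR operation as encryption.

Step 1: XOR ciphertext with key:
  Ciphertext: 11011101
  Key:        11000111
  XOR:        00011010
Step 2: Plaintext = 00011010 = 26 in decimal.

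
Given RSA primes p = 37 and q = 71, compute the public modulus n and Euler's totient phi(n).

Step 1: n = p * q = 37 * 71 = 2627.
Step 2: phi(n) = (p-1)(q-1) = 36 * 70 = 2520.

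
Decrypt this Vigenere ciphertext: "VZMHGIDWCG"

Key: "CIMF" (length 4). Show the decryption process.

Step 1: Key 'CIMF' has length 4. Extended key: CIMFCIMFCI
Step 2: Decrypt each position:
  V(21) - C(2) = 19 = T
  Z(25) - I(8) = 17 = R
  M(12) - M(12) = 0 = A
  H(7) - F(5) = 2 = C
  G(6) - C(2) = 4 = E
  I(8) - I(8) = 0 = A
  D(3) - M(12) = 17 = R
  W(22) - F(5) = 17 = R
  C(2) - C(2) = 0 = A
  G(6) - I(8) = 24 = Y
Plaintext: TRACEARRAY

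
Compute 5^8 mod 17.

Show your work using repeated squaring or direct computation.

Step 1: Compute 5^8 mod 17 step by step, reducing modulo 17 at each step.
  5^1 mod 17 = 5
  5^2 mod 17 = (5 * 5) mod 17 = 8
  5^3 mod 17 = (8 * 5) mod 17 = 6
  5^4 mod 17 = (6 * 5) mod 17 = 13
  5^5 mod 17 = (13 * 5) mod 17 = 14
  5^6 mod 17 = (14 * 5) mod 17 = 2
  5^7 mod 17 = (2 * 5) mod 17 = 10
  5^8 mod 17 = (10 * 5) mod 17 = 16
Step 2: Result = 16.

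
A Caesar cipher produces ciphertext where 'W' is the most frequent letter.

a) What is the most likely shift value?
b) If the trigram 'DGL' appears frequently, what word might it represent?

Step 1: In English, 'E' is the most frequent letter (12.7%).
Step 2: The most frequent ciphertext letter is 'W' (position 22).
Step 3: Shift = (22 - 4) mod 26 = 18.
Step 4: Decrypt 'DGL' by shifting back 18:
  D -> L
  G -> O
  L -> T
Step 5: 'DGL' decrypts to 'LOT'.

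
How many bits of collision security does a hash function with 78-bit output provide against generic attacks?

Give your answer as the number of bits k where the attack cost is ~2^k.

Step 1: The hash has a 78-bit output.
Step 2: Collision resistance means it should be infeasible to find any x != y with h(x) = h(y).
By the birthday bound, a generic collision search succeeds after about sqrt(2^78) = 2^(78/2) = 2^39 evaluations.
Step 3: Security level = 39 bits.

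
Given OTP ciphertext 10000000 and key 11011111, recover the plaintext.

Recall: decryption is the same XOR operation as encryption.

Step 1: XOR ciphertext with key:
  Ciphertext: 10000000
  Key:        11011111
  XOR:        01011111
Step 2: Plaintext = 01011111 = 95 in decimal.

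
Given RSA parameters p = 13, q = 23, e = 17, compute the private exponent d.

Step 1: n = 13 * 23 = 299.
Step 2: phi(n) = 12 * 22 = 264.
Step 3: Find d such that 17 * d = 1 (mod 264).
Step 4: d = 17^(-1) mod 264 = 233.
Verification: 17 * 233 = 3961 = 15 * 264 + 1.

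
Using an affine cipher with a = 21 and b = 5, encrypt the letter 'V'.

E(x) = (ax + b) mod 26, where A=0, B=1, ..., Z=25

Step 1: Convert 'V' to number: x = 21.
Step 2: E(21) = (21 * 21 + 5) mod 26 = 446 mod 26 = 4.
Step 3: Convert 4 back to letter: E.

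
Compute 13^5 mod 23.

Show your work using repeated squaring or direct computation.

Step 1: Compute 13^5 mod 23 step by step, reducing modulo 23 at each step.
  13^1 mod 23 = 13
  13^2 mod 23 = (13 * 13) mod 23 = 8
  13^3 mod 23 = (8 * 13) mod 23 = 12
  13^4 mod 23 = (12 * 13) mod 23 = 18
  13^5 mod 23 = (18 * 13) mod 23 = 4
Step 2: Result = 4.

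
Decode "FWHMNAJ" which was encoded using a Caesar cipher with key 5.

Step 1: Reverse the shift by subtracting 5 from each letter position.
  F (position 5) -> position (5-5) mod 26 = 0 -> A
  W (position 22) -> position (22-5) mod 26 = 17 -> R
  H (position 7) -> position (7-5) mod 26 = 2 -> C
  M (position 12) -> position (12-5) mod 26 = 7 -> H
  N (position 13) -> position (13-5) mod 26 = 8 -> I
  A (position 0) -> position (0-5) mod 26 = 21 -> V
  J (position 9) -> position (9-5) mod 26 = 4 -> E
Decrypted message: ARCHIVE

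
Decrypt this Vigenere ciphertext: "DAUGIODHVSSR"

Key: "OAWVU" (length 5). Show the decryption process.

Step 1: Key 'OAWVU' has length 5. Extended key: OAWVUOAWVUOA
Step 2: Decrypt each position:
  D(3) - O(14) = 15 = P
  A(0) - A(0) = 0 = A
  U(20) - W(22) = 24 = Y
  G(6) - V(21) = 11 = L
  I(8) - U(20) = 14 = O
  O(14) - O(14) = 0 = A
  D(3) - A(0) = 3 = D
  H(7) - W(22) = 11 = L
  V(21) - V(21) = 0 = A
  S(18) - U(20) = 24 = Y
  S(18) - O(14) = 4 = E
  R(17) - A(0) = 17 = R
Plaintext: PAYLOADLAYER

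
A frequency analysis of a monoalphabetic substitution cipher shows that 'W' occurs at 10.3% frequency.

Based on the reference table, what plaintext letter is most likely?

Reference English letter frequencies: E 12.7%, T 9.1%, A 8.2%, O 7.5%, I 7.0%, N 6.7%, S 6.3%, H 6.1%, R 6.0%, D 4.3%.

Step 1: The observed frequency is 10.3%.
Step 2: Compare with English frequencies:
  E: 12.7% (difference: 2.4%)
  T: 9.1% (difference: 1.2%) <-- closest
  A: 8.2% (difference: 2.1%)
  O: 7.5% (difference: 2.8%)
  I: 7.0% (difference: 3.3%)
  N: 6.7% (difference: 3.6%)
  S: 6.3% (difference: 4.0%)
  H: 6.1% (difference: 4.2%)
  R: 6.0% (difference: 4.3%)
  D: 4.3% (difference: 6.0%)
Step 3: 'W' most likely represents 'T' (frequency 9.1%).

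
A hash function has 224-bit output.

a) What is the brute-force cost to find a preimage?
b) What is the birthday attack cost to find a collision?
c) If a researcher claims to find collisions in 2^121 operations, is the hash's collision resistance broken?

Step 1: Preimage resistance requires brute-force of 2^224 operations.
Step 2: Collision resistance (birthday bound) = 2^(224/2) = 2^112.
Step 3: The claimed attack costs 2^121 operations.
Step 4: Since 2^121 >= 2^112, the claimed attack is no faster than the generic birthday attack, so this does not break collision resistance.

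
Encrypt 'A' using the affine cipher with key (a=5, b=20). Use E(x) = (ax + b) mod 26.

Step 1: Convert 'A' to number: x = 0.
Step 2: E(0) = (5 * 0 + 20) mod 26 = 20 mod 26 = 20.
Step 3: Convert 20 back to letter: U.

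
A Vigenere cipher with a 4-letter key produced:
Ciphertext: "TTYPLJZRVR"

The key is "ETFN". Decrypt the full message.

Step 1: Key 'ETFN' has length 4. Extended key: ETFNETFNET
Step 2: Decrypt each position:
  T(19) - E(4) = 15 = P
  T(19) - T(19) = 0 = A
  Y(24) - F(5) = 19 = T
  P(15) - N(13) = 2 = C
  L(11) - E(4) = 7 = H
  J(9) - T(19) = 16 = Q
  Z(25) - F(5) = 20 = U
  R(17) - N(13) = 4 = E
  V(21) - E(4) = 17 = R
  R(17) - T(19) = 24 = Y
Plaintext: PATCHQUERY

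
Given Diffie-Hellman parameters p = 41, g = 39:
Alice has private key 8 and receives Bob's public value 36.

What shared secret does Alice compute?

Step 1: s = B^a mod p = 36^8 mod 41.
  36^1 mod 41 = 36
  36^2 mod 41 = (36 * 36) mod 41 = 25
  36^3 mod 41 = (25 * 36) mod 41 = 39
  36^4 mod 41 = (39 * 36) mod 41 = 10
  36^5 mod 41 = (10 * 36) mod 41 = 32
  36^6 mod 41 = (32 * 36) mod 41 = 4
  36^7 mod 41 = (4 * 36) mod 41 = 21
  36^8 mod 41 = (21 * 36) mod 41 = 18
Result: shared secret = 18.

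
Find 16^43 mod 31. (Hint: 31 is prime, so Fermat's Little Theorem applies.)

Step 1: Since 31 is prime, by Fermat's Little Theorem: 16^30 = 1 (mod 31).
Step 2: Reduce exponent: 43 mod 30 = 13.
Step 3: So 16^43 = 16^13 (mod 31).
Step 4: 16^13 mod 31 = 4.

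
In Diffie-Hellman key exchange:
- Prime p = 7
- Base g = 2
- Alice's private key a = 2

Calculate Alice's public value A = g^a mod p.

Step 1: A = g^a mod p = 2^2 mod 7.
  2^1 mod 7 = 2
  2^2 mod 7 = (2 * 2) mod 7 = 4
Result: A = 4.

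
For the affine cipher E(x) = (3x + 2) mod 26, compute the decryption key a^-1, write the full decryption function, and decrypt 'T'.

Step 1: Find a^-1, the modular inverse of 3 mod 26.
Step 2: We need 3 * a^-1 = 1 (mod 26).
Step 3: 3 * 9 = 27 = 1 * 26 + 1, so a^-1 = 9.
Step 4: D(y) = 9(y - 2) mod 26.
Step 5: Apply to 'T' (y = 19): D(19) = 9 * (19 - 2) mod 26 = 9 * 17 mod 26 = 23 -> 'X'.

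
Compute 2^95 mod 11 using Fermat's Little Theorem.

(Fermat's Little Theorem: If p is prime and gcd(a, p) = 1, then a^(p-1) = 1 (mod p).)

Step 1: Since 11 is prime, by Fermat's Little Theorem: 2^10 = 1 (mod 11).
Step 2: Reduce exponent: 95 mod 10 = 5.
Step 3: So 2^95 = 2^5 (mod 11).
Step 4: 2^5 mod 11 = 10.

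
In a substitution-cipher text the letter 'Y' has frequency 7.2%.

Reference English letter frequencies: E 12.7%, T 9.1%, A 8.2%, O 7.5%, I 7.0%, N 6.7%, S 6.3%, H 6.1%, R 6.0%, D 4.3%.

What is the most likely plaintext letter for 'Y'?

Step 1: The observed frequency is 7.2%.
Step 2: Compare with English frequencies:
  E: 12.7% (difference: 5.5%)
  T: 9.1% (difference: 1.9%)
  A: 8.2% (difference: 1.0%)
  O: 7.5% (difference: 0.3%)
  I: 7.0% (difference: 0.2%) <-- closest
  N: 6.7% (difference: 0.5%)
  S: 6.3% (difference: 0.9%)
  H: 6.1% (difference: 1.1%)
  R: 6.0% (difference: 1.2%)
  D: 4.3% (difference: 2.9%)
Step 3: 'Y' most likely represents 'I' (frequency 7.0%).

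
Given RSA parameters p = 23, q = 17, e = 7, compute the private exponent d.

Step 1: n = 23 * 17 = 391.
Step 2: phi(n) = 22 * 16 = 352.
Step 3: Find d such that 7 * d = 1 (mod 352).
Step 4: d = 7^(-1) mod 352 = 151.
Verification: 7 * 151 = 1057 = 3 * 352 + 1.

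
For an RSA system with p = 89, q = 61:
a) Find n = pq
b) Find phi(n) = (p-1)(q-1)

Step 1: n = p * q = 89 * 61 = 5429.
Step 2: phi(n) = (p-1)(q-1) = 88 * 60 = 5280.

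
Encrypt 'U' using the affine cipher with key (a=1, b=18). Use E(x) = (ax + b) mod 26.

Step 1: Convert 'U' to number: x = 20.
Step 2: E(20) = (1 * 20 + 18) mod 26 = 38 mod 26 = 12.
Step 3: Convert 12 back to letter: M.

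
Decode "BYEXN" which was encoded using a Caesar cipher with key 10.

Step 1: Reverse the shift by subtracting 10 from each letter position.
  B (position 1) -> position (1-10) mod 26 = 17 -> R
  Y (position 24) -> position (24-10) mod 26 = 14 -> O
  E (position 4) -> position (4-10) mod 26 = 20 -> U
  X (position 23) -> position (23-10) mod 26 = 13 -> N
  N (position 13) -> position (13-10) mod 26 = 3 -> D
Decrypted message: ROUND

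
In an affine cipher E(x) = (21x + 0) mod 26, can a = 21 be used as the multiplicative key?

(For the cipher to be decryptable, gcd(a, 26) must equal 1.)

Step 1: Compute gcd(21, 26).
Step 2: gcd(21, 26) = 1.
Since gcd = 1, 21 is coprime with 26, so it is a valid key.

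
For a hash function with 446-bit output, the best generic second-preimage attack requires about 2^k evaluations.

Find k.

Step 1: The hash has a 446-bit output.
Step 2: Second-preimage resistance means: given a specific input x, it should be infeasible to find a different y with h(y) = h(x).
With a 446-bit output, a generic search for a second preimage costs about 2^446 evaluations (each trial matches the fixed target with probability 2^-446).
Step 3: Security level = 446 bits.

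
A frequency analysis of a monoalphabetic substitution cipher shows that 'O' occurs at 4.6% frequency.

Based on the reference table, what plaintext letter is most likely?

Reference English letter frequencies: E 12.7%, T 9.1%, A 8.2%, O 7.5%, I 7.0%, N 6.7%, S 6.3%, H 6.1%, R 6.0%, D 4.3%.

Step 1: The observed frequency is 4.6%.
Step 2: Compare with English frequencies:
  E: 12.7% (difference: 8.1%)
  T: 9.1% (difference: 4.5%)
  A: 8.2% (difference: 3.6%)
  O: 7.5% (difference: 2.9%)
  I: 7.0% (difference: 2.4%)
  N: 6.7% (difference: 2.1%)
  S: 6.3% (difference: 1.7%)
  H: 6.1% (difference: 1.5%)
  R: 6.0% (difference: 1.4%)
  D: 4.3% (difference: 0.3%) <-- closest
Step 3: 'O' most likely represents 'D' (frequency 4.3%).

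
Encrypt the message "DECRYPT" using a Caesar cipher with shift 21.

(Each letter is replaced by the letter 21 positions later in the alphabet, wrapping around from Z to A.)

Step 1: For each letter, shift forward by 21 positions (mod 26).
  D (position 3) -> position (3+21) mod 26 = 24 -> Y
  E (position 4) -> position (4+21) mod 26 = 25 -> Z
  C (position 2) -> position (2+21) mod 26 = 23 -> X
  R (position 17) -> position (17+21) mod 26 = 12 -> M
  Y (position 24) -> position (24+21) mod 26 = 19 -> T
  P (position 15) -> position (15+21) mod 26 = 10 -> K
  T (position 19) -> position (19+21) mod 26 = 14 -> O
Result: YZXMTKO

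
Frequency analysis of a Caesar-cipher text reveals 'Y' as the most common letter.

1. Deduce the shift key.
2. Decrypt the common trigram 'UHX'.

Step 1: In English, 'E' is the most frequent letter (12.7%).
Step 2: The most frequent ciphertext letter is 'Y' (position 24).
Step 3: Shift = (24 - 4) mod 26 = 20.
Step 4: Decrypt 'UHX' by shifting back 20:
  U -> A
  H -> N
  X -> D
Step 5: 'UHX' decrypts to 'AND'.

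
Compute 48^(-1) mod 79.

Step 1: We need x such that 48 * x = 1 (mod 79).
Step 2: Using the extended Euclidean algorithm or trial:
  48 * 28 = 1344 = 17 * 79 + 1.
Step 3: Since 1344 mod 79 = 1, the inverse is x = 28.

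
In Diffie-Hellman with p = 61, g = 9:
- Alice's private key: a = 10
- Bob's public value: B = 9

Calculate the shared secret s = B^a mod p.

Step 1: s = B^a mod p = 9^10 mod 61.
  9^1 mod 61 = 9
  9^2 mod 61 = (9 * 9) mod 61 = 20
  9^3 mod 61 = (20 * 9) mod 61 = 58
  9^4 mod 61 = (58 * 9) mod 61 = 34
  9^5 mod 61 = (34 * 9) mod 61 = 1
  9^6 mod 61 = (1 * 9) mod 61 = 9
  9^7 mod 61 = (9 * 9) mod 61 = 20
  9^8 mod 61 = (20 * 9) mod 61 = 58
  9^9 mod 61 = (58 * 9) mod 61 = 34
  9^10 mod 61 = (34 * 9) mod 61 = 1
Result: shared secret = 1.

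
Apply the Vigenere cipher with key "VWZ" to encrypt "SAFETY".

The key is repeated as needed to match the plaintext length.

Step 1: Repeat key to match plaintext length:
  Plaintext: SAFETY
  Key:       VWZVWZ
Step 2: Encrypt each letter:
  S(18) + V(21) = (18+21) mod 26 = 13 = N
  A(0) + W(22) = (0+22) mod 26 = 22 = W
  F(5) + Z(25) = (5+25) mod 26 = 4 = E
  E(4) + V(21) = (4+21) mod 26 = 25 = Z
  T(19) + W(22) = (19+22) mod 26 = 15 = P
  Y(24) + Z(25) = (24+25) mod 26 = 23 = X
Ciphertext: NWEZPX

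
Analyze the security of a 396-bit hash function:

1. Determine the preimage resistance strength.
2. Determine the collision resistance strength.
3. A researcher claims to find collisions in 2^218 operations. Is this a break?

Step 1: Preimage resistance requires brute-force of 2^396 operations.
Step 2: Collision resistance (birthday bound) = 2^(396/2) = 2^198.
Step 3: The claimed attack costs 2^218 operations.
Step 4: Since 2^218 >= 2^198, the claimed attack is no faster than the generic birthday attack, so this does not break collision resistance.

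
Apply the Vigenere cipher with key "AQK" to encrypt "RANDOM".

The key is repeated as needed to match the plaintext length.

Step 1: Repeat key to match plaintext length:
  Plaintext: RANDOM
  Key:       AQKAQK
Step 2: Encrypt each letter:
  R(17) + A(0) = (17+0) mod 26 = 17 = R
  A(0) + Q(16) = (0+16) mod 26 = 16 = Q
  N(13) + K(10) = (13+10) mod 26 = 23 = X
  D(3) + A(0) = (3+0) mod 26 = 3 = D
  O(14) + Q(16) = (14+16) mod 26 = 4 = E
  M(12) + K(10) = (12+10) mod 26 = 22 = W
Ciphertext: RQXDEW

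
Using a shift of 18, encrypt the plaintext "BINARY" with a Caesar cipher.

Step 1: For each letter, shift forward by 18 positions (mod 26).
  B (position 1) -> position (1+18) mod 26 = 19 -> T
  I (position 8) -> position (8+18) mod 26 = 0 -> A
  N (position 13) -> position (13+18) mod 26 = 5 -> F
  A (position 0) -> position (0+18) mod 26 = 18 -> S
  R (position 17) -> position (17+18) mod 26 = 9 -> J
  Y (position 24) -> position (24+18) mod 26 = 16 -> Q
Result: TAFSJQ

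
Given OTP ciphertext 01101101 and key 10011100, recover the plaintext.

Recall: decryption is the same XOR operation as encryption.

Step 1: XOR ciphertext with key:
  Ciphertext: 01101101
  Key:        10011100
  XOR:        11110001
Step 2: Plaintext = 11110001 = 241 in decimal.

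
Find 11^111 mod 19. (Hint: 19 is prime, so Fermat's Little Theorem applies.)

Step 1: Since 19 is prime, by Fermat's Little Theorem: 11^18 = 1 (mod 19).
Step 2: Reduce exponent: 111 mod 18 = 3.
Step 3: So 11^111 = 11^3 (mod 19).
Step 4: 11^3 mod 19 = 1.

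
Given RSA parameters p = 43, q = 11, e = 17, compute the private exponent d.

Step 1: n = 43 * 11 = 473.
Step 2: phi(n) = 42 * 10 = 420.
Step 3: Find d such that 17 * d = 1 (mod 420).
Step 4: d = 17^(-1) mod 420 = 173.
Verification: 17 * 173 = 2941 = 7 * 420 + 1.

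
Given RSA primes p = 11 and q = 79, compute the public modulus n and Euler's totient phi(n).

Step 1: n = p * q = 11 * 79 = 869.
Step 2: phi(n) = (p-1)(q-1) = 10 * 78 = 780.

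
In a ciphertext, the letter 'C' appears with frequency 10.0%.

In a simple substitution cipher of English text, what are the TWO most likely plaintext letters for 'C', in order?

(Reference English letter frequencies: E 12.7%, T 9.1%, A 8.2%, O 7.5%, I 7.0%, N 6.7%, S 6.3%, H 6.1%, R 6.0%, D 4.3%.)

Step 1: Observed frequency of 'C' is 10.0%.
Step 2: Compute distances to each reference frequency and sort:
  T (9.1%): difference = 0.9% <-- BEST
  A (8.2%): difference = 1.8% <-- RUNNER-UP
  O (7.5%): difference = 2.5%
  E (12.7%): difference = 2.7%
  I (7.0%): difference = 3.0%
Step 3: Most likely is 'T' (9.1%, diff 0.9%); second most likely is 'A' (8.2%, diff 1.8%).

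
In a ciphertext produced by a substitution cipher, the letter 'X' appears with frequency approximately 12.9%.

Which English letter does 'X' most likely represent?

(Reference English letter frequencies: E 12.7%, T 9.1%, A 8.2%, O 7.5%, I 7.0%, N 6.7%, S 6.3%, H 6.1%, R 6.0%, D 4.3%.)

Step 1: The observed frequency is 12.9%.
Step 2: Compare with English frequencies:
  E: 12.7% (difference: 0.2%) <-- closest
  T: 9.1% (difference: 3.8%)
  A: 8.2% (difference: 4.7%)
  O: 7.5% (difference: 5.4%)
  I: 7.0% (difference: 5.9%)
  N: 6.7% (difference: 6.2%)
  S: 6.3% (difference: 6.6%)
  H: 6.1% (difference: 6.8%)
  R: 6.0% (difference: 6.9%)
  D: 4.3% (difference: 8.6%)
Step 3: 'X' most likely represents 'E' (frequency 12.7%).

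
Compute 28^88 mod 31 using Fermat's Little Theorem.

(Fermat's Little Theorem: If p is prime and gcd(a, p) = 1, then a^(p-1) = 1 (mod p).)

Step 1: Since 31 is prime, by Fermat's Little Theorem: 28^30 = 1 (mod 31).
Step 2: Reduce exponent: 88 mod 30 = 28.
Step 3: So 28^88 = 28^28 (mod 31).
Step 4: 28^28 mod 31 = 7.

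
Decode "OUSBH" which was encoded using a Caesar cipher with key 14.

Step 1: Reverse the shift by subtracting 14 from each letter position.
  O (position 14) -> position (14-14) mod 26 = 0 -> A
  U (position 20) -> position (20-14) mod 26 = 6 -> G
  S (position 18) -> position (18-14) mod 26 = 4 -> E
  B (position 1) -> position (1-14) mod 26 = 13 -> N
  H (position 7) -> position (7-14) mod 26 = 19 -> T
Decrypted message: AGENT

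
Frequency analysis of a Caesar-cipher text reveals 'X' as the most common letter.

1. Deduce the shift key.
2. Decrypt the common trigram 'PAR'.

Step 1: In English, 'E' is the most frequent letter (12.7%).
Step 2: The most frequent ciphertext letter is 'X' (position 23).
Step 3: Shift = (23 - 4) mod 26 = 19.
Step 4: Decrypt 'PAR' by shifting back 19:
  P -> W
  A -> H
  R -> Y
Step 5: 'PAR' decrypts to 'WHY'.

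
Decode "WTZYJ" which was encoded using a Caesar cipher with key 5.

Step 1: Reverse the shift by subtracting 5 from each letter position.
  W (position 22) -> position (22-5) mod 26 = 17 -> R
  T (position 19) -> position (19-5) mod 26 = 14 -> O
  Z (position 25) -> position (25-5) mod 26 = 20 -> U
  Y (position 24) -> position (24-5) mod 26 = 19 -> T
  J (position 9) -> position (9-5) mod 26 = 4 -> E
Decrypted message: ROUTE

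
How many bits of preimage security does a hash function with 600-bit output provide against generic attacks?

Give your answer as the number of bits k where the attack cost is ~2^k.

Step 1: The hash has a 600-bit output.
Step 2: Preimage resistance means: given a digest h(x), it should be infeasible to find any input that hashes to it.
With a 600-bit output there are 2^600 possible digests, so a generic brute-force preimage search costs about 2^600 evaluations.
Step 3: Security level = 600 bits.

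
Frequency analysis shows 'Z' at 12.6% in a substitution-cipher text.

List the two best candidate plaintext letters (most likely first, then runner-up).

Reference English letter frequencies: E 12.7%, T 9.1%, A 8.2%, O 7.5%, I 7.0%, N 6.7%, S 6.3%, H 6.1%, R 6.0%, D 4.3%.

Step 1: Observed frequency of 'Z' is 12.6%.
Step 2: Compute distances to each reference frequency and sort:
  E (12.7%): difference = 0.1% <-- BEST
  T (9.1%): difference = 3.5% <-- RUNNER-UP
  A (8.2%): difference = 4.4%
  O (7.5%): difference = 5.1%
  I (7.0%): difference = 5.6%
Step 3: Most likely is 'E' (12.7%, diff 0.1%); second most likely is 'T' (9.1%, diff 3.5%).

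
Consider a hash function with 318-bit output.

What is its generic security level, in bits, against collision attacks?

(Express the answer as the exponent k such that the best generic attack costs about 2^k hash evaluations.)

Step 1: The hash has a 318-bit output.
Step 2: Collision resistance means it should be infeasible to find any x != y with h(x) = h(y).
By the birthday bound, a generic collision search succeeds after about sqrt(2^318) = 2^(318/2) = 2^159 evaluations.
Step 3: Security level = 159 bits.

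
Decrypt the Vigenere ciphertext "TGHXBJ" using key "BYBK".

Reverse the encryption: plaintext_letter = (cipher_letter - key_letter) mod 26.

Step 1: Extend key: BYBKBY
Step 2: Decrypt each letter (c - k) mod 26:
  T(19) - B(1) = (19-1) mod 26 = 18 = S
  G(6) - Y(24) = (6-24) mod 26 = 8 = I
  H(7) - B(1) = (7-1) mod 26 = 6 = G
  X(23) - K(10) = (23-10) mod 26 = 13 = N
  B(1) - B(1) = (1-1) mod 26 = 0 = A
  J(9) - Y(24) = (9-24) mod 26 = 11 = L
Plaintext: SIGNAL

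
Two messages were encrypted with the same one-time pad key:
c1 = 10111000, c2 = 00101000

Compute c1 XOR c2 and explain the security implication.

Step 1: c1 XOR c2 = (m1 XOR k) XOR (m2 XOR k).
Step 2: By XOR associativity/commutativity: = m1 XOR m2 XOR k XOR k = m1 XOR m2.
Step 3: 10111000 XOR 00101000 = 10010000 = 144.
Step 4: The key cancels out! An attacker learns m1 XOR m2 = 144, revealing the relationship between plaintexts.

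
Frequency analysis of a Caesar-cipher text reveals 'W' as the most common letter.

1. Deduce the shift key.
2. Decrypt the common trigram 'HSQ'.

Step 1: In English, 'E' is the most frequent letter (12.7%).
Step 2: The most frequent ciphertext letter is 'W' (position 22).
Step 3: Shift = (22 - 4) mod 26 = 18.
Step 4: Decrypt 'HSQ' by shifting back 18:
  H -> P
  S -> A
  Q -> Y
Step 5: 'HSQ' decrypts to 'PAY'.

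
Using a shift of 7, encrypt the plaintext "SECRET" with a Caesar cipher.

Step 1: For each letter, shift forward by 7 positions (mod 26).
  S (position 18) -> position (18+7) mod 26 = 25 -> Z
  E (position 4) -> position (4+7) mod 26 = 11 -> L
  C (position 2) -> position (2+7) mod 26 = 9 -> J
  R (position 17) -> position (17+7) mod 26 = 24 -> Y
  E (position 4) -> position (4+7) mod 26 = 11 -> L
  T (position 19) -> position (19+7) mod 26 = 0 -> A
Result: ZLJYLA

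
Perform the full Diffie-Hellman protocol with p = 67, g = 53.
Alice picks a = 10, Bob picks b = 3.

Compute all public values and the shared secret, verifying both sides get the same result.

Step 1: A = g^a mod p = 53^10 mod 67 = 24.
Step 2: B = g^b mod p = 53^3 mod 67 = 3.
Step 3: Alice computes s = B^a mod p = 3^10 mod 67 = 22.
Step 4: Bob computes s = A^b mod p = 24^3 mod 67 = 22.
Both sides agree: shared secret = 22.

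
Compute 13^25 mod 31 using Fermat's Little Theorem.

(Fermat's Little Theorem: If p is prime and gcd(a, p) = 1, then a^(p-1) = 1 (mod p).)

Step 1: Since 31 is prime, by Fermat's Little Theorem: 13^30 = 1 (mod 31).
Step 2: Reduce exponent: 25 mod 30 = 25.
Step 3: So 13^25 = 13^25 (mod 31).
Step 4: 13^25 mod 31 = 26.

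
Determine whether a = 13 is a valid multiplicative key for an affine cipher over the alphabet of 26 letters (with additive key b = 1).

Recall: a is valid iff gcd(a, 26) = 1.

Step 1: Compute gcd(13, 26).
Step 2: gcd(13, 26) = 13.
Since gcd = 13 != 1, 13 shares a common factor with 26, so it cannot be used.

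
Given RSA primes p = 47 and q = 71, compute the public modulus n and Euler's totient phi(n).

Step 1: n = p * q = 47 * 71 = 3337.
Step 2: phi(n) = (p-1)(q-1) = 46 * 70 = 3220.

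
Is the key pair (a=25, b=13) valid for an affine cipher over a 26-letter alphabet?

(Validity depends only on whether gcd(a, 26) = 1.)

Step 1: Compute gcd(25, 26).
Step 2: gcd(25, 26) = 1.
Since gcd = 1, 25 is coprime with 26, so it is a valid key.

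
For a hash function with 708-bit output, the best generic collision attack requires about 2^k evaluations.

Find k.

Step 1: The hash has a 708-bit output.
Step 2: Collision resistance means it should be infeasible to find any x != y with h(x) = h(y).
By the birthday bound, a generic collision search succeeds after about sqrt(2^708) = 2^(708/2) = 2^354 evaluations.
Step 3: Security level = 354 bits.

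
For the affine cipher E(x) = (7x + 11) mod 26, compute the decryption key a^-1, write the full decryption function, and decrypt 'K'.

Step 1: Find a^-1, the modular inverse of 7 mod 26.
Step 2: We need 7 * a^-1 = 1 (mod 26).
Step 3: 7 * 15 = 105 = 4 * 26 + 1, so a^-1 = 15.
Step 4: D(y) = 15(y - 11) mod 26.
Step 5: Apply to 'K' (y = 10): D(10) = 15 * (10 - 11) mod 26 = 15 * -1 mod 26 = 11 -> 'L'.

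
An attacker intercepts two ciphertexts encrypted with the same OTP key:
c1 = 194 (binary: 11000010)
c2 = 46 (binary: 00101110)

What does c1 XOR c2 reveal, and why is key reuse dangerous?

Step 1: c1 XOR c2 = (m1 XOR k) XOR (m2 XOR k).
Step 2: By XOR associativity/commutativity: = m1 XOR m2 XOR k XOR k = m1 XOR m2.
Step 3: 11000010 XOR 00101110 = 11101100 = 236.
Step 4: The key cancels out! An attacker learns m1 XOR m2 = 236, revealing the relationship between plaintexts.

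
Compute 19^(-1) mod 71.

Step 1: We need x such that 19 * x = 1 (mod 71).
Step 2: Using the extended Euclidean algorithm or trial:
  19 * 15 = 285 = 4 * 71 + 1.
Step 3: Since 285 mod 71 = 1, the inverse is x = 15.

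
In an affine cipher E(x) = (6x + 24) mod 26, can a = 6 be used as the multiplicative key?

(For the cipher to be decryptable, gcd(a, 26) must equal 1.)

Step 1: Compute gcd(6, 26).
Step 2: gcd(6, 26) = 2.
Since gcd = 2 != 1, 6 shares a common factor with 26, so it cannot be used.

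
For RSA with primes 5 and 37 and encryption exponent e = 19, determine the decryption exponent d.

Step 1: n = 5 * 37 = 185.
Step 2: phi(n) = 4 * 36 = 144.
Step 3: Find d such that 19 * d = 1 (mod 144).
Step 4: d = 19^(-1) mod 144 = 91.
Verification: 19 * 91 = 1729 = 12 * 144 + 1.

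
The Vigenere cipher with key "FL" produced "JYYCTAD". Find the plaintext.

Step 1: Extend key: FLFLFLF
Step 2: Decrypt each letter (c - k) mod 26:
  J(9) - F(5) = (9-5) mod 26 = 4 = E
  Y(24) - L(11) = (24-11) mod 26 = 13 = N
  Y(24) - F(5) = (24-5) mod 26 = 19 = T
  C(2) - L(11) = (2-11) mod 26 = 17 = R
  T(19) - F(5) = (19-5) mod 26 = 14 = O
  A(0) - L(11) = (0-11) mod 26 = 15 = P
  D(3) - F(5) = (3-5) mod 26 = 24 = Y
Plaintext: ENTROPY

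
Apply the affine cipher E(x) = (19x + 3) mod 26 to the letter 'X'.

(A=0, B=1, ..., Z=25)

Step 1: Convert 'X' to number: x = 23.
Step 2: E(23) = (19 * 23 + 3) mod 26 = 440 mod 26 = 24.
Step 3: Convert 24 back to letter: Y.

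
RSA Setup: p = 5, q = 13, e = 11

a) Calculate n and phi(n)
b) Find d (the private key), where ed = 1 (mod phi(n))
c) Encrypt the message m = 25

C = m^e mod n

Step 1: n = 5 * 13 = 65.
Step 2: phi(n) = (5-1)(13-1) = 4 * 12 = 48.
Step 3: Find d = 11^(-1) mod 48 = 35.
  Verify: 11 * 35 = 385 = 1 (mod 48).
Step 4: C = 25^11 mod 65 = 25.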